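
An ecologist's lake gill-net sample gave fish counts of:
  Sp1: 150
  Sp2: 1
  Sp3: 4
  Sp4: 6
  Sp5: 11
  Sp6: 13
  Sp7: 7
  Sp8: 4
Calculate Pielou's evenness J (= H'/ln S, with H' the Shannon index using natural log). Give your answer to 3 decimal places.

0.461

Total N = 150+1+4+6+11+13+7+4 = 196, so the proportions are 0.76531, 0.0051, 0.02041, 0.03061, 0.05612, 0.06633, 0.03571, 0.02041 (working shown to 5 dp, full precision carried).
H' = −Σ pᵢ ln pᵢ = −((-0.20470) + (-0.02693) + (-0.07942) + (-0.10673) + (-0.16164) + (-0.17995) + (-0.11901) + (-0.07942)) = 0.95781.
With S = 8 species, ln S = 2.07944, so J = 0.95781/2.07944 = 0.46061, i.e. 0.461 to 3 decimal places.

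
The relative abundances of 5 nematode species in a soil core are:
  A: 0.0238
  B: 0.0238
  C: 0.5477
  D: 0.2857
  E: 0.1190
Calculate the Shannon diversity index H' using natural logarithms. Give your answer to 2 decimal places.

1.12

Each pᵢ ln pᵢ term (working shown to 4 dp, full precision carried): 0.0238×(-3.7381)=-0.0890, 0.0238×(-3.7381)=-0.0890, 0.5477×(-0.6020)=-0.3297, 0.2857×(-1.2528)=-0.3579, 0.119×(-2.1286)=-0.2533.
Sum = -1.1189, so H' = 1.12.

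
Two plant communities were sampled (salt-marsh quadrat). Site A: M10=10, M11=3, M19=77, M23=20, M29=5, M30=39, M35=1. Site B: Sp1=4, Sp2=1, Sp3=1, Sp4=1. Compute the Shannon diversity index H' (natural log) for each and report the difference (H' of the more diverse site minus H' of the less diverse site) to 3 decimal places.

Site A: N=155, proportions 0.06452, 0.01935, 0.49677, 0.12903, 0.03226, 0.25161, 0.00645, giving H' = 1.35545 (working shown to 5 dp, full precision carried).
Site B: N=7, proportions 0.57143, 0.14286, 0.14286, 0.14286, giving H' = 1.15374.
Difference = |1.35545 − 1.15374| = 0.20171, i.e. 0.202 to 3 decimal places.

0.202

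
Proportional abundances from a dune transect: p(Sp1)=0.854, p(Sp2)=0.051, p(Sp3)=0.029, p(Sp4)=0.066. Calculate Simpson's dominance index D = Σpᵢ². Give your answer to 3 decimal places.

0.737

D = 0.854² + 0.051² + 0.029² + 0.066² = 0.72932 + 0.00260 + 0.00084 + 0.00436 = 0.73711 (working shown to 5 dp, full precision carried).
To 3 decimal places, D = 0.737.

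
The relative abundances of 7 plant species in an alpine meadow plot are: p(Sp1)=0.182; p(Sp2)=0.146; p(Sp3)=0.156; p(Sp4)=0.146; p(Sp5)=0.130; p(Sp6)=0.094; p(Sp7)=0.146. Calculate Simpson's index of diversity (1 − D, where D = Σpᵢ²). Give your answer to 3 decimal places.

0.853

D = 0.182² + 0.146² + 0.156² + 0.146² + 0.13² + 0.094² + 0.146² = 0.03312 + 0.02132 + 0.02434 + 0.02132 + 0.01690 + 0.00884 + 0.02132 = 0.14714 (working shown to 5 dp, full precision carried).
So 1 − D = 0.85286, i.e. 0.853 to 3 decimal places.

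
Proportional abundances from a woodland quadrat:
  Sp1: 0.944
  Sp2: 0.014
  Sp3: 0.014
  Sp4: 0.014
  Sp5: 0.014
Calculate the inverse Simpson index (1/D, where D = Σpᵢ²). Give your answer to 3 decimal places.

D = 0.944² + 0.014² + 0.014² + 0.014² + 0.014² = 0.891136 + 0.000196 + 0.000196 + 0.000196 + 0.000196 = 0.891920 (working shown to 6 dp, full precision carried).
So 1/D = 1.12118, i.e. 1.121 to 3 decimal places.

1.121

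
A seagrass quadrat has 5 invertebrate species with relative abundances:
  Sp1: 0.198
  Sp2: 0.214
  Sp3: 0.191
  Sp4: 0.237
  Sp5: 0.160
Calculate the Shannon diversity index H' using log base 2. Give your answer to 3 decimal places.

2.310

Each pᵢ log₂ pᵢ term (working shown to 5 dp, full precision carried): 0.198×(-2.33643)=-0.46261, 0.214×(-2.22432)=-0.47600, 0.191×(-2.38836)=-0.45618, 0.237×(-2.07704)=-0.49226, 0.16×(-2.64386)=-0.42302.
Sum = -2.31007, so H' = 2.310.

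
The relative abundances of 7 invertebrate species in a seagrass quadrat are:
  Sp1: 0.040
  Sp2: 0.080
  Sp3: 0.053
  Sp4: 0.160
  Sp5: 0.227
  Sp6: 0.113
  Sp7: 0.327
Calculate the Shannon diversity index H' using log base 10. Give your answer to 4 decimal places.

0.7506

Each pᵢ log₁₀ pᵢ term (working shown to 6 dp, full precision carried): 0.04×(-1.397940)=-0.055918, 0.08×(-1.096910)=-0.087753, 0.053×(-1.275724)=-0.067613, 0.16×(-0.795880)=-0.127341, 0.227×(-0.643974)=-0.146182, 0.113×(-0.946922)=-0.107002, 0.327×(-0.485452)=-0.158743.
Sum = -0.750552, so H' = 0.7506.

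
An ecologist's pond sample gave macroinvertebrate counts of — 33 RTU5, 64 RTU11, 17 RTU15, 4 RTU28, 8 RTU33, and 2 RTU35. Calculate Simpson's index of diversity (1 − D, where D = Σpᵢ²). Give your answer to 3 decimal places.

0.661

Total N = 33+64+17+4+8+2 = 128, so the proportions are 0.25781, 0.5, 0.13281, 0.03125, 0.0625, 0.01562 (working shown to 5 dp, full precision carried).
D = 0.25781² + 0.5² + 0.13281² + 0.03125² + 0.0625² + 0.01562² = 0.06647 + 0.25000 + 0.01764 + 0.00098 + 0.00391 + 0.00024 = 0.33923.
So 1 − D = 0.66077, i.e. 0.661 to 3 decimal places.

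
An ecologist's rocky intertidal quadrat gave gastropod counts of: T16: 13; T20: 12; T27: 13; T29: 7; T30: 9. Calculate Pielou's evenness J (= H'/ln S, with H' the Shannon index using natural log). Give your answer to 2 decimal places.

Total N = 13+12+13+7+9 = 54, so the proportions are 0.2407, 0.2222, 0.2407, 0.1296, 0.1667 (working shown to 4 dp, full precision carried).
H' = −Σ pᵢ ln pᵢ = −((-0.3428) + (-0.3342) + (-0.3428) + (-0.2648) + (-0.2986)) = 1.5834.
With S = 5 species, ln S = 1.6094, so J = 1.5834/1.6094 = 0.9838, i.e. 0.98 to 2 decimal places.

0.98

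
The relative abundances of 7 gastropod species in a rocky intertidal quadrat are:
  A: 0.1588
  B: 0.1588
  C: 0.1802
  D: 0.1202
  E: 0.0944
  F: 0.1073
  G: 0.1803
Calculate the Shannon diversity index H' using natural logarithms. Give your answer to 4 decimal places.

Each pᵢ ln pᵢ term (working shown to 6 dp, full precision carried): 0.1588×(-1.840110)=-0.292209, 0.1588×(-1.840110)=-0.292209, 0.1802×(-1.713688)=-0.308807, 0.1202×(-2.118598)=-0.254656, 0.0944×(-2.360214)=-0.222804, 0.1073×(-2.232127)=-0.239507, 0.1803×(-1.713133)=-0.308878.
Sum = -1.919070, so H' = 1.9191.

1.9191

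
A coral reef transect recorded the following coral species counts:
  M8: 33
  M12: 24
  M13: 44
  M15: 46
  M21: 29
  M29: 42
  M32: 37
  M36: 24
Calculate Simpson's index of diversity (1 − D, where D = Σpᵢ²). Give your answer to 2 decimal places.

Total N = 33+24+44+46+29+42+37+24 = 279, so the proportions are 0.1183, 0.086, 0.1577, 0.1649, 0.1039, 0.1505, 0.1326, 0.086 (working shown to 4 dp, full precision carried).
D = 0.1183² + 0.086² + 0.1577² + 0.1649² + 0.1039² + 0.1505² + 0.1326² + 0.086² = 0.0140 + 0.0074 + 0.0249 + 0.0272 + 0.0108 + 0.0227 + 0.0176 + 0.0074 = 0.1319.
So 1 − D = 0.8681, i.e. 0.87 to 2 decimal places.

0.87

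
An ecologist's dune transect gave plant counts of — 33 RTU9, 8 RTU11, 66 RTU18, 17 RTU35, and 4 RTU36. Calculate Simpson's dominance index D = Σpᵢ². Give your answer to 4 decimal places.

0.3549

Total N = 33+8+66+17+4 = 128, so the proportions are 0.257812, 0.0625, 0.515625, 0.132812, 0.03125 (working shown to 6 dp, full precision carried).
D = 0.257812² + 0.0625² + 0.515625² + 0.132812² + 0.03125² = 0.066467 + 0.003906 + 0.265869 + 0.017639 + 0.000977 = 0.354858.
To 4 decimal places, D = 0.3549.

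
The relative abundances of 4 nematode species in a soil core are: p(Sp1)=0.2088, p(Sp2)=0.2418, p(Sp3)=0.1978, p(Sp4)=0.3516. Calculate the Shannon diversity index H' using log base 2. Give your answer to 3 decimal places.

Each pᵢ log₂ pᵢ term (working shown to 5 dp, full precision carried): 0.2088×(-2.25981)=-0.47185, 0.2418×(-2.04811)=-0.49523, 0.1978×(-2.33789)=-0.46243, 0.3516×(-1.50799)=-0.53021.
Sum = -1.95973, so H' = 1.960.

1.960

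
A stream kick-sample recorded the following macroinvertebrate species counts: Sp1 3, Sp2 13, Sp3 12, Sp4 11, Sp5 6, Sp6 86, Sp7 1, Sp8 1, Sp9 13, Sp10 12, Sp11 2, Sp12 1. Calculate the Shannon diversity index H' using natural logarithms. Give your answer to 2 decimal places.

Total N = 3+13+12+11+6+86+1+1+13+12+2+1 = 161, so the proportions are 0.0186, 0.0807, 0.0745, 0.0683, 0.0373, 0.5342, 0.0062, 0.0062, 0.0807, 0.0745, 0.0124, 0.0062 (working shown to 4 dp, full precision carried).
Each pᵢ ln pᵢ term: 0.0186×(-3.9828)=-0.0742, 0.0807×(-2.5165)=-0.2032, 0.0745×(-2.5965)=-0.1935, 0.0683×(-2.6835)=-0.1833, 0.0373×(-3.2896)=-0.1226, 0.5342×(-0.6271)=-0.3349, 0.0062×(-5.0814)=-0.0316, 0.0062×(-5.0814)=-0.0316, 0.0807×(-2.5165)=-0.2032, 0.0745×(-2.5965)=-0.1935, 0.0124×(-4.3883)=-0.0545, 0.0062×(-5.0814)=-0.0316.
Sum = -1.6577, so H' = 1.66.

1.66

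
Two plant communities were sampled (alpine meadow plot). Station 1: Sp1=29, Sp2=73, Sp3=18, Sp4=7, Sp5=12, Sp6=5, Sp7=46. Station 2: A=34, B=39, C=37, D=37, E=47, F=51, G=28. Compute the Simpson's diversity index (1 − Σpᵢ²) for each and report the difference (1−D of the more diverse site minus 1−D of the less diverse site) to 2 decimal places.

Station 1: N=190, proportions 0.1526, 0.3842, 0.0947, 0.0368, 0.0632, 0.0263, 0.2421, giving 1−D = 0.7555 (working shown to 4 dp, full precision carried).
Station 2: N=273, proportions 0.1245, 0.1429, 0.1355, 0.1355, 0.1722, 0.1868, 0.1026, giving 1−D = 0.8523.
Difference = |0.7555 − 0.8523| = 0.0968, i.e. 0.10 to 2 decimal places.

0.10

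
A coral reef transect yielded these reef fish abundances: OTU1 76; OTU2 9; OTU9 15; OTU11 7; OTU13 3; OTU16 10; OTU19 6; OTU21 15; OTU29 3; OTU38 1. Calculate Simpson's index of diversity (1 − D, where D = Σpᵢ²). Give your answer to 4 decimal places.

Total N = 76+9+15+7+3+10+6+15+3+1 = 145, so the proportions are 0.524138, 0.062069, 0.103448, 0.048276, 0.02069, 0.068966, 0.041379, 0.103448, 0.02069, 0.006897 (working shown to 6 dp, full precision carried).
D = 0.524138² + 0.062069² + 0.103448² + 0.048276² + 0.02069² + 0.068966² + 0.041379² + 0.103448² + 0.02069² + 0.006897² = 0.274721 + 0.003853 + 0.010702 + 0.002331 + 0.000428 + 0.004756 + 0.001712 + 0.010702 + 0.000428 + 0.000048 = 0.309679.
So 1 − D = 0.690321, i.e. 0.6903 to 4 decimal places.

0.6903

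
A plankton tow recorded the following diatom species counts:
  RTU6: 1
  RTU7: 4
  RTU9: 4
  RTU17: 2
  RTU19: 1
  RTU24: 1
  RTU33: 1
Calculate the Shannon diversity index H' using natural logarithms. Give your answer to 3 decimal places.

Total N = 1+4+4+2+1+1+1 = 14, so the proportions are 0.07143, 0.28571, 0.28571, 0.14286, 0.07143, 0.07143, 0.07143 (working shown to 5 dp, full precision carried).
Each pᵢ ln pᵢ term: 0.07143×(-2.63906)=-0.18850, 0.28571×(-1.25276)=-0.35793, 0.28571×(-1.25276)=-0.35793, 0.14286×(-1.94591)=-0.27799, 0.07143×(-2.63906)=-0.18850, 0.07143×(-2.63906)=-0.18850, 0.07143×(-2.63906)=-0.18850.
Sum = -1.74787, so H' = 1.748.

1.748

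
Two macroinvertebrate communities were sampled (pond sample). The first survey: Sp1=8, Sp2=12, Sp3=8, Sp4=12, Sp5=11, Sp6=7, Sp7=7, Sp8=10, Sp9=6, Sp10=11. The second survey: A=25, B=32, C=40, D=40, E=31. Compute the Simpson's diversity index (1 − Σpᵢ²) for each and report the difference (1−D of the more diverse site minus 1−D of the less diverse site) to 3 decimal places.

The first survey: N=92, proportions 0.0869565, 0.1304348, 0.0869565, 0.1304348, 0.1195652, 0.076087, 0.076087, 0.1086957, 0.0652174, 0.1195652, giving 1−D = 0.8946125 (working shown to 7 dp, full precision carried).
The second survey: N=168, proportions 0.1488095, 0.1904762, 0.2380952, 0.2380952, 0.1845238, giving 1−D = 0.7941468.
Difference = |0.8946125 − 0.7941468| = 0.1004657, i.e. 0.100 to 3 decimal places.

0.100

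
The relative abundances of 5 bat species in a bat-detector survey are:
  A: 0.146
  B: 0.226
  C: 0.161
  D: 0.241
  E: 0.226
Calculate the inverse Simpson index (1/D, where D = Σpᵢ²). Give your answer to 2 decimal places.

D = 0.146² + 0.226² + 0.161² + 0.241² + 0.226² = 0.021316 + 0.051076 + 0.025921 + 0.058081 + 0.051076 = 0.207470 (working shown to 6 dp, full precision carried).
So 1/D = 4.8200, i.e. 4.82 to 2 decimal places.

4.82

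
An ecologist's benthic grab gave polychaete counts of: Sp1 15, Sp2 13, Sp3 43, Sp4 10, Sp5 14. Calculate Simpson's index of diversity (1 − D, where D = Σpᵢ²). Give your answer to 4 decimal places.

0.7187

Total N = 15+13+43+10+14 = 95, so the proportions are 0.157895, 0.136842, 0.452632, 0.105263, 0.147368 (working shown to 6 dp, full precision carried).
D = 0.157895² + 0.136842² + 0.452632² + 0.105263² + 0.147368² = 0.024931 + 0.018726 + 0.204875 + 0.011080 + 0.021717 = 0.281330.
So 1 − D = 0.718670, i.e. 0.7187 to 4 decimal places.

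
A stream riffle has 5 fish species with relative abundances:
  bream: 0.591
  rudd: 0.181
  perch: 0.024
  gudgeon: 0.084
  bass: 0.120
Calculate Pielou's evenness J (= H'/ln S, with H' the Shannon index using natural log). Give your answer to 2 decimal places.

H' = −Σ pᵢ ln pᵢ = −((-0.3108) + (-0.3094) + (-0.0895) + (-0.2081) + (-0.2544)) = 1.1722 (working shown to 4 dp, full precision carried).
With S = 5 species, ln S = 1.6094, so J = 1.1722/1.6094 = 0.7283, i.e. 0.73 to 2 decimal places.

0.73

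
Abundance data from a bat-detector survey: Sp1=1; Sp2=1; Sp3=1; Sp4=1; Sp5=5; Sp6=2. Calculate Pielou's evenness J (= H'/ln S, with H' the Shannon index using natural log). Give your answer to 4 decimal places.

Total N = 1+1+1+1+5+2 = 11, so the proportions are 0.090909, 0.090909, 0.090909, 0.090909, 0.454545, 0.181818 (working shown to 6 dp, full precision carried).
H' = −Σ pᵢ ln pᵢ = −((-0.217990) + (-0.217990) + (-0.217990) + (-0.217990) + (-0.358390) + (-0.309954)) = 1.540306.
With S = 6 species, ln S = 1.791759, so J = 1.540306/1.791759 = 0.859661, i.e. 0.8597 to 4 decimal places.

0.8597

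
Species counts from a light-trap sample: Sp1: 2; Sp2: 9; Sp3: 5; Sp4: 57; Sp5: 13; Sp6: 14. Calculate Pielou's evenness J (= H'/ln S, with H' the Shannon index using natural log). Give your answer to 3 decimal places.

0.729

Total N = 2+9+5+57+13+14 = 100, so the proportions are 0.02, 0.09, 0.05, 0.57, 0.13, 0.14 (working shown to 5 dp, full precision carried).
H' = −Σ pᵢ ln pᵢ = −((-0.07824) + (-0.21672) + (-0.14979) + (-0.32041) + (-0.26523) + (-0.27526)) = 1.30563.
With S = 6 species, ln S = 1.79176, so J = 1.30563/1.79176 = 0.72869, i.e. 0.729 to 3 decimal places.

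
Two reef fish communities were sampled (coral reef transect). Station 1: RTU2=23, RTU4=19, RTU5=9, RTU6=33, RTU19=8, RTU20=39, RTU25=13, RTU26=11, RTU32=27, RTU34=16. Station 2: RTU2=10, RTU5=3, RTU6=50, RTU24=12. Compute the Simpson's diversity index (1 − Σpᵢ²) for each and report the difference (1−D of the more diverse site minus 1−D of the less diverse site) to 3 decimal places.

0.364

Station 1: N=198, proportions 0.11616, 0.09596, 0.04545, 0.16667, 0.0404, 0.19697, 0.06566, 0.05556, 0.13636, 0.08081, giving 1−D = 0.87450 (working shown to 5 dp, full precision carried).
Station 2: N=75, proportions 0.13333, 0.04, 0.66667, 0.16, giving 1−D = 0.51058.
Difference = |0.87450 − 0.51058| = 0.36392, i.e. 0.364 to 3 decimal places.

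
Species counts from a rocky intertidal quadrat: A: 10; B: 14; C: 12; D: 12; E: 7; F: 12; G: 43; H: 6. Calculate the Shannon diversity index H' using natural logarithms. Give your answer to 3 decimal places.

1.861

Total N = 10+14+12+12+7+12+43+6 = 116, so the proportions are 0.08621, 0.12069, 0.10345, 0.10345, 0.06034, 0.10345, 0.37069, 0.05172 (working shown to 5 dp, full precision carried).
Each pᵢ ln pᵢ term: 0.08621×(-2.45101)=-0.21129, 0.12069×(-2.11453)=-0.25520, 0.10345×(-2.26868)=-0.23469, 0.10345×(-2.26868)=-0.23469, 0.06034×(-2.80768)=-0.16943, 0.10345×(-2.26868)=-0.23469, 0.37069×(-0.99239)=-0.36787, 0.05172×(-2.96183)=-0.15320.
Sum = -1.86107, so H' = 1.861.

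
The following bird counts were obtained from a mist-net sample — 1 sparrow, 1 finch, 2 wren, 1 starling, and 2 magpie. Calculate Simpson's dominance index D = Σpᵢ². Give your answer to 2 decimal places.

0.22

Total N = 1+1+2+1+2 = 7, so the proportions are 0.1429, 0.1429, 0.2857, 0.1429, 0.2857 (working shown to 4 dp, full precision carried).
D = 0.1429² + 0.1429² + 0.2857² + 0.1429² + 0.2857² = 0.0204 + 0.0204 + 0.0816 + 0.0204 + 0.0816 = 0.2245.
To 2 decimal places, D = 0.22.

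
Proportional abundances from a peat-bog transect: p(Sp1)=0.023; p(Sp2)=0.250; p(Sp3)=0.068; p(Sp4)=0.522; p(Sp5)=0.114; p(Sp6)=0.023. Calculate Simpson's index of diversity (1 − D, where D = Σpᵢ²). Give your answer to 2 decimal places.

D = 0.023² + 0.25² + 0.068² + 0.522² + 0.114² + 0.023² = 0.0005 + 0.0625 + 0.0046 + 0.2725 + 0.0130 + 0.0005 = 0.3537 (working shown to 4 dp, full precision carried).
So 1 − D = 0.6463, i.e. 0.65 to 2 decimal places.

0.65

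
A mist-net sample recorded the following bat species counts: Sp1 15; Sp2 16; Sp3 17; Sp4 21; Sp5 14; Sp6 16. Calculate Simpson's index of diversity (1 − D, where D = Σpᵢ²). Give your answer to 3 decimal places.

Total N = 15+16+17+21+14+16 = 99, so the proportions are 0.15152, 0.16162, 0.17172, 0.21212, 0.14141, 0.16162 (working shown to 5 dp, full precision carried).
D = 0.15152² + 0.16162² + 0.17172² + 0.21212² + 0.14141² + 0.16162² = 0.02296 + 0.02612 + 0.02949 + 0.04500 + 0.02000 + 0.02612 = 0.16968.
So 1 − D = 0.83032, i.e. 0.830 to 3 decimal places.

0.830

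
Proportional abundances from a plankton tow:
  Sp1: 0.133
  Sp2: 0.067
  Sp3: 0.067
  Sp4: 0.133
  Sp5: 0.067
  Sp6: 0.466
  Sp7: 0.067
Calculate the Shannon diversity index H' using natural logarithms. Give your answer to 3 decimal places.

1.617

Each pᵢ ln pᵢ term (working shown to 5 dp, full precision carried): 0.133×(-2.01741)=-0.26832, 0.067×(-2.70306)=-0.18111, 0.067×(-2.70306)=-0.18111, 0.133×(-2.01741)=-0.26832, 0.067×(-2.70306)=-0.18111, 0.466×(-0.76357)=-0.35582, 0.067×(-2.70306)=-0.18111.
Sum = -1.61687, so H' = 1.617.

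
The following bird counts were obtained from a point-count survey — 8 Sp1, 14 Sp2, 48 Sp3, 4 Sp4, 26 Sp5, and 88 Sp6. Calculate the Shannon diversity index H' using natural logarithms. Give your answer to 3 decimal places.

1.387

Total N = 8+14+48+4+26+88 = 188, so the proportions are 0.04255, 0.07447, 0.25532, 0.02128, 0.1383, 0.46809 (working shown to 5 dp, full precision carried).
Each pᵢ ln pᵢ term: 0.04255×(-3.15700)=-0.13434, 0.07447×(-2.59738)=-0.19342, 0.25532×(-1.36524)=-0.34857, 0.02128×(-3.85015)=-0.08192, 0.1383×(-1.97835)=-0.27360, 0.46809×(-0.75911)=-0.35533.
Sum = -1.38718, so H' = 1.387.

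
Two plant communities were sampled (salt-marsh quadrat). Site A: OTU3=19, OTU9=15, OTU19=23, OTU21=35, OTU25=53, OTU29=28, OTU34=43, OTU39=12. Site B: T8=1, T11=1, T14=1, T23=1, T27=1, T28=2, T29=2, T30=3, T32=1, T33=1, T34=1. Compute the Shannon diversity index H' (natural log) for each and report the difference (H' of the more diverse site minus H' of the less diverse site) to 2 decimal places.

Site A: N=228, proportions 0.0833, 0.0658, 0.1009, 0.1535, 0.2325, 0.1228, 0.1886, 0.0526, giving H' = 1.9715 (working shown to 4 dp, full precision carried).
Site B: N=15, proportions 0.0667, 0.0667, 0.0667, 0.0667, 0.0667, 0.1333, 0.1333, 0.2, 0.0667, 0.0667, 0.0667, giving H' = 2.3035.
Difference = |1.9715 − 2.3035| = 0.3320, i.e. 0.33 to 2 decimal places.

0.33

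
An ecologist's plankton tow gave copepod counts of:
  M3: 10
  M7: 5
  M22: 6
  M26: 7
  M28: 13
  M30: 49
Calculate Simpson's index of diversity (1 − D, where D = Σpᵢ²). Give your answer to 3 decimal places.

0.657

Total N = 10+5+6+7+13+49 = 90, so the proportions are 0.11111, 0.05556, 0.06667, 0.07778, 0.14444, 0.54444 (working shown to 5 dp, full precision carried).
D = 0.11111² + 0.05556² + 0.06667² + 0.07778² + 0.14444² + 0.54444² = 0.01235 + 0.00309 + 0.00444 + 0.00605 + 0.02086 + 0.29642 = 0.34321.
So 1 − D = 0.65679, i.e. 0.657 to 3 decimal places.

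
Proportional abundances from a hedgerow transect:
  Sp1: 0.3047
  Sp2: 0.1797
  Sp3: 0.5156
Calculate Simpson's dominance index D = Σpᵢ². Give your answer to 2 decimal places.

D = 0.3047² + 0.1797² + 0.5156² = 0.0928 + 0.0323 + 0.2658 = 0.3910 (working shown to 4 dp, full precision carried).
To 2 decimal places, D = 0.39.

0.39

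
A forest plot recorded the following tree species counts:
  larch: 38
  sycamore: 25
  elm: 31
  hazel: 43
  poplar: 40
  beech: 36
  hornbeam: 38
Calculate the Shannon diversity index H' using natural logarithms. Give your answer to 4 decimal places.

1.9331

Total N = 38+25+31+43+40+36+38 = 251, so the proportions are 0.151394, 0.099602, 0.123506, 0.171315, 0.159363, 0.143426, 0.151394 (working shown to 6 dp, full precision carried).
Each pᵢ ln pᵢ term: 0.151394×(-1.887867)=-0.285813, 0.099602×(-2.306577)=-0.229739, 0.123506×(-2.091466)=-0.258309, 0.171315×(-1.764253)=-0.302243, 0.159363×(-1.836573)=-0.292681, 0.143426×(-1.941934)=-0.278524, 0.151394×(-1.887867)=-0.285813.
Sum = -1.933120, so H' = 1.9331.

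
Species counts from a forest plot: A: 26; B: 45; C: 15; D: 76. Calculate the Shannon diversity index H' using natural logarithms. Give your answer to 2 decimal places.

1.22

Total N = 26+45+15+76 = 162, so the proportions are 0.1605, 0.2778, 0.0926, 0.4691 (working shown to 4 dp, full precision carried).
Each pᵢ ln pᵢ term: 0.1605×(-1.8295)=-0.2936, 0.2778×(-1.2809)=-0.3558, 0.0926×(-2.3795)=-0.2203, 0.4691×(-0.7569)=-0.3551.
Sum = -1.2248, so H' = 1.22.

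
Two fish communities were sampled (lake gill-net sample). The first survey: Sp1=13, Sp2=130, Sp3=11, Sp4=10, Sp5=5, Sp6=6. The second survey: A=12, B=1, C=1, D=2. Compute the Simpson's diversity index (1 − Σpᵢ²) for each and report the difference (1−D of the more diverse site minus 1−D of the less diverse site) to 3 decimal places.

The first survey: N=175, proportions 0.0742857, 0.7428571, 0.0628571, 0.0571429, 0.0285714, 0.0342857, giving 1−D = 0.4334367 (working shown to 7 dp, full precision carried).
The second survey: N=16, proportions 0.75, 0.0625, 0.0625, 0.125, giving 1−D = 0.4140625.
Difference = |0.4334367 − 0.4140625| = 0.0193742, i.e. 0.019 to 3 decimal places.

0.019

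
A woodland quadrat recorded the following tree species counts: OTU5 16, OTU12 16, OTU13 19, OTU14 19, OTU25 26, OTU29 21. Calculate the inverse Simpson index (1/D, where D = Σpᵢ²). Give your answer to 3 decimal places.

5.823

Total N = 16+16+19+19+26+21 = 117, so the proportions are 0.1367521, 0.1367521, 0.1623932, 0.1623932, 0.2222222, 0.1794872 (working shown to 7 dp, full precision carried).
D = 0.1367521² + 0.1367521² + 0.1623932² + 0.1623932² + 0.2222222² + 0.1794872² = 0.0187011 + 0.0187011 + 0.0263715 + 0.0263715 + 0.0493827 + 0.0322156 = 0.1717437.
So 1/D = 5.82263, i.e. 5.823 to 3 decimal places.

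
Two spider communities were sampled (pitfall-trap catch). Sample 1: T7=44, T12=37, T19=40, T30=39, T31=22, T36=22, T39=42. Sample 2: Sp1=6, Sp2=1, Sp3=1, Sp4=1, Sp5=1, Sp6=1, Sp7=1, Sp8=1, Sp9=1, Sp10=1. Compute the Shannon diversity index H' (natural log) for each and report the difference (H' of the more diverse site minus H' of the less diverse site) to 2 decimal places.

Sample 1: N=246, proportions 0.1789, 0.1504, 0.1626, 0.1585, 0.0894, 0.0894, 0.1707, giving H' = 1.9137 (working shown to 4 dp, full precision carried).
Sample 2: N=15, proportions 0.4, 0.0667, 0.0667, 0.0667, 0.0667, 0.0667, 0.0667, 0.0667, 0.0667, 0.0667, giving H' = 1.9913.
Difference = |1.9137 − 1.9913| = 0.0776, i.e. 0.08 to 2 decimal places.

0.08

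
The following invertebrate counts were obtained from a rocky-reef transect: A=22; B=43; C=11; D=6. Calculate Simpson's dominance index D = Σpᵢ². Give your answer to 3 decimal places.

0.370

Total N = 22+43+11+6 = 82, so the proportions are 0.26829, 0.52439, 0.13415, 0.07317 (working shown to 5 dp, full precision carried).
D = 0.26829² + 0.52439² + 0.13415² + 0.07317² = 0.07198 + 0.27499 + 0.01800 + 0.00535 = 0.37032.
To 3 decimal places, D = 0.370.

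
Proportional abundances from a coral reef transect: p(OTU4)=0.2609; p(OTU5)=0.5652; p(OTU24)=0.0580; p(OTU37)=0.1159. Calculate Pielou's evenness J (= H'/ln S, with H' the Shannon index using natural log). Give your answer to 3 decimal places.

0.785

H' = −Σ pᵢ ln pᵢ = −((-0.35055) + (-0.32249) + (-0.16514) + (-0.24977)) = 1.08795 (working shown to 5 dp, full precision carried).
With S = 4 species, ln S = 1.38629, so J = 1.08795/1.38629 = 0.78479, i.e. 0.785 to 3 decimal places.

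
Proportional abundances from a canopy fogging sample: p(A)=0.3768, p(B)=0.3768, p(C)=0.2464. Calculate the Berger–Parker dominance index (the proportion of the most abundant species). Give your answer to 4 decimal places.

The largest proportion is 0.3768, i.e. d = 0.3768 to 4 decimal places.

0.3768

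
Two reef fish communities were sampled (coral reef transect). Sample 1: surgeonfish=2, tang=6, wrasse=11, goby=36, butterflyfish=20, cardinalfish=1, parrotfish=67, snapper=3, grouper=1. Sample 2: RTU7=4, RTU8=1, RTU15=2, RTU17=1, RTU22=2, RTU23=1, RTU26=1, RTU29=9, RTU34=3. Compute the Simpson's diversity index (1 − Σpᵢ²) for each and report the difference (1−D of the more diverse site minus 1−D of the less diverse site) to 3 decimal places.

Sample 1: N=147, proportions 0.01361, 0.04082, 0.07483, 0.2449, 0.13605, 0.0068, 0.45578, 0.02041, 0.0068, giving 1−D = 0.70582 (working shown to 5 dp, full precision carried).
Sample 2: N=24, proportions 0.16667, 0.04167, 0.08333, 0.04167, 0.08333, 0.04167, 0.04167, 0.375, 0.125, giving 1−D = 0.79514.
Difference = |0.70582 − 0.79514| = 0.08932, i.e. 0.089 to 3 decimal places.

0.089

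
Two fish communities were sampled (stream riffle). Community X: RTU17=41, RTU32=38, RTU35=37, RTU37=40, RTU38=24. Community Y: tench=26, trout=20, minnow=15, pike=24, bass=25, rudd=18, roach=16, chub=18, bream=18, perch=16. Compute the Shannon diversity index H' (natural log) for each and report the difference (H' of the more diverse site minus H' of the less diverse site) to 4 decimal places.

Community X: N=180, proportions 0.227778, 0.211111, 0.205556, 0.222222, 0.133333, giving H' = 1.593417 (working shown to 6 dp, full precision carried).
Community Y: N=196, proportions 0.132653, 0.102041, 0.076531, 0.122449, 0.127551, 0.091837, 0.081633, 0.091837, 0.091837, 0.081633, giving H' = 2.284268.
Difference = |1.593417 − 2.284268| = 0.690851, i.e. 0.6909 to 4 decimal places.

0.6909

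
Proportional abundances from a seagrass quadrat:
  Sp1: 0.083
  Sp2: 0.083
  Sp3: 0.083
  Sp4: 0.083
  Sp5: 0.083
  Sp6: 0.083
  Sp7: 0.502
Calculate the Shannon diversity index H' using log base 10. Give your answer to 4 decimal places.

0.6885

Each pᵢ log₁₀ pᵢ term (working shown to 6 dp, full precision carried): 0.083×(-1.080922)=-0.089717, 0.083×(-1.080922)=-0.089717, 0.083×(-1.080922)=-0.089717, 0.083×(-1.080922)=-0.089717, 0.083×(-1.080922)=-0.089717, 0.083×(-1.080922)=-0.089717, 0.502×(-0.299296)=-0.150247.
Sum = -0.688546, so H' = 0.6885.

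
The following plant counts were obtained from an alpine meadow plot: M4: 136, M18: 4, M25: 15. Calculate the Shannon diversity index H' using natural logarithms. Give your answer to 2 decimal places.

Total N = 136+4+15 = 155, so the proportions are 0.8774, 0.0258, 0.0968 (working shown to 4 dp, full precision carried).
Each pᵢ ln pᵢ term: 0.8774×(-0.1308)=-0.1147, 0.0258×(-3.6571)=-0.0944, 0.0968×(-2.3354)=-0.2260.
Sum = -0.4351, so H' = 0.44.

0.44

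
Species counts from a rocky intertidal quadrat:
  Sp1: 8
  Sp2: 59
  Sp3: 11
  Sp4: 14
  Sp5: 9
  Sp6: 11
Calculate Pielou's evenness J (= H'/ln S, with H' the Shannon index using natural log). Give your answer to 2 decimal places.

Total N = 8+59+11+14+9+11 = 112, so the proportions are 0.0714, 0.5268, 0.0982, 0.125, 0.0804, 0.0982 (working shown to 4 dp, full precision carried).
H' = −Σ pᵢ ln pᵢ = −((-0.1885) + (-0.3376) + (-0.2279) + (-0.2599) + (-0.2026) + (-0.2279)) = 1.4445.
With S = 6 species, ln S = 1.7918, so J = 1.4445/1.7918 = 0.8062, i.e. 0.81 to 2 decimal places.

0.81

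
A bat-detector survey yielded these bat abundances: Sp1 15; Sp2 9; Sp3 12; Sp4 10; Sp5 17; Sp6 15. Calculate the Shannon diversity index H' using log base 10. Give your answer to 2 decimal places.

Total N = 15+9+12+10+17+15 = 78, so the proportions are 0.1923, 0.1154, 0.1538, 0.1282, 0.2179, 0.1923 (working shown to 4 dp, full precision carried).
Each pᵢ log₁₀ pᵢ term: 0.1923×(-0.7160)=-0.1377, 0.1154×(-0.9379)=-0.1082, 0.1538×(-0.8129)=-0.1251, 0.1282×(-0.8921)=-0.1144, 0.2179×(-0.6616)=-0.1442, 0.1923×(-0.7160)=-0.1377.
Sum = -0.7672, so H' = 0.77.

0.77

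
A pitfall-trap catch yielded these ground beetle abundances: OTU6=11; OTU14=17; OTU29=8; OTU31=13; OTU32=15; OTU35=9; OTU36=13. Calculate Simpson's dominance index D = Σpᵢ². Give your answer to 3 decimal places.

Total N = 11+17+8+13+15+9+13 = 86, so the proportions are 0.12791, 0.19767, 0.09302, 0.15116, 0.17442, 0.10465, 0.15116 (working shown to 5 dp, full precision carried).
D = 0.12791² + 0.19767² + 0.09302² + 0.15116² + 0.17442² + 0.10465² + 0.15116² = 0.01636 + 0.03908 + 0.00865 + 0.02285 + 0.03042 + 0.01095 + 0.02285 = 0.15116.
To 3 decimal places, D = 0.151.

0.151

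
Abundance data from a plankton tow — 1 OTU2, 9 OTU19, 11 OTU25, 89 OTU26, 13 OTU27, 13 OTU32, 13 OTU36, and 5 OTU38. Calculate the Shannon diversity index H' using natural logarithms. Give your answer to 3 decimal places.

1.441

Total N = 1+9+11+89+13+13+13+5 = 154, so the proportions are 0.00649, 0.05844, 0.07143, 0.57792, 0.08442, 0.08442, 0.08442, 0.03247 (working shown to 5 dp, full precision carried).
Each pᵢ ln pᵢ term: 0.00649×(-5.03695)=-0.03271, 0.05844×(-2.83973)=-0.16596, 0.07143×(-2.63906)=-0.18850, 0.57792×(-0.54832)=-0.31688, 0.08442×(-2.47200)=-0.20868, 0.08442×(-2.47200)=-0.20868, 0.08442×(-2.47200)=-0.20868, 0.03247×(-3.42751)=-0.11128.
Sum = -1.44136, so H' = 1.441.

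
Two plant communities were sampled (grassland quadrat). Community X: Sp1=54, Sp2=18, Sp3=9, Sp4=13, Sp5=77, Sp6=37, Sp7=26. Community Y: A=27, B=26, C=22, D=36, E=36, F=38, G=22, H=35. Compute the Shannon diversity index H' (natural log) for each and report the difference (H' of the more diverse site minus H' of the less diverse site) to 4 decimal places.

Community X: N=234, proportions 0.230769, 0.076923, 0.038462, 0.055556, 0.32906, 0.15812, 0.111111, giving H' = 1.723105 (working shown to 6 dp, full precision carried).
Community Y: N=242, proportions 0.11157, 0.107438, 0.090909, 0.14876, 0.14876, 0.157025, 0.090909, 0.144628, giving H' = 2.057604.
Difference = |1.723105 − 2.057604| = 0.334499, i.e. 0.3345 to 4 decimal places.

0.3345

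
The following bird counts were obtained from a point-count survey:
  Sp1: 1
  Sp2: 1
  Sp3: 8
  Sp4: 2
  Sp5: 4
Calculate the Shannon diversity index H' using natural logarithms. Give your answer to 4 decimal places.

Total N = 1+1+8+2+4 = 16, so the proportions are 0.0625, 0.0625, 0.5, 0.125, 0.25 (working shown to 6 dp, full precision carried).
Each pᵢ ln pᵢ term: 0.0625×(-2.772589)=-0.173287, 0.0625×(-2.772589)=-0.173287, 0.5×(-0.693147)=-0.346574, 0.125×(-2.079442)=-0.259930, 0.25×(-1.386294)=-0.346574.
Sum = -1.299651, so H' = 1.2997.

1.2997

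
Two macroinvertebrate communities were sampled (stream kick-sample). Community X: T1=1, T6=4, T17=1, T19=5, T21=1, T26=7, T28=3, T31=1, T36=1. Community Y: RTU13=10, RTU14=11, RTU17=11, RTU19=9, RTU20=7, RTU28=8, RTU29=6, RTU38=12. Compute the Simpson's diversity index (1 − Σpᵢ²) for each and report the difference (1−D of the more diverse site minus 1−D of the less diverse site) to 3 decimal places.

0.050

Community X: N=24, proportions 0.0416667, 0.1666667, 0.0416667, 0.2083333, 0.0416667, 0.2916667, 0.125, 0.0416667, 0.0416667, giving 1−D = 0.8194444 (working shown to 7 dp, full precision carried).
Community Y: N=74, proportions 0.1351351, 0.1486486, 0.1486486, 0.1216216, 0.0945946, 0.1081081, 0.0810811, 0.1621622, giving 1−D = 0.8692476.
Difference = |0.8194444 − 0.8692476| = 0.0498032, i.e. 0.050 to 3 decimal places.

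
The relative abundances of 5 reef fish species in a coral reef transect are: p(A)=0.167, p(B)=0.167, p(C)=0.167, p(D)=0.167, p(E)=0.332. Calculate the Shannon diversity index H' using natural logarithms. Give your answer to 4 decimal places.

1.5616

Each pᵢ ln pᵢ term (working shown to 6 dp, full precision carried): 0.167×(-1.789761)=-0.298890, 0.167×(-1.789761)=-0.298890, 0.167×(-1.789761)=-0.298890, 0.167×(-1.789761)=-0.298890, 0.332×(-1.102620)=-0.366070.
Sum = -1.561631, so H' = 1.5616.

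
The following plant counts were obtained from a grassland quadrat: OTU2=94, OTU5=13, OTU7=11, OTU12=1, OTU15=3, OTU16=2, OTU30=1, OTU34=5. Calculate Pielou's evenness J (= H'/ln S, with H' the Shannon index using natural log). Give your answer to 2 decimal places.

Total N = 94+13+11+1+3+2+1+5 = 130, so the proportions are 0.7231, 0.1, 0.0846, 0.0077, 0.0231, 0.0154, 0.0077, 0.0385 (working shown to 4 dp, full precision carried).
H' = −Σ pᵢ ln pᵢ = −((-0.2345) + (-0.2303) + (-0.2090) + (-0.0374) + (-0.0870) + (-0.0642) + (-0.0374) + (-0.1253)) = 1.0251.
With S = 8 species, ln S = 2.0794, so J = 1.0251/2.0794 = 0.4930, i.e. 0.49 to 2 decimal places.

0.49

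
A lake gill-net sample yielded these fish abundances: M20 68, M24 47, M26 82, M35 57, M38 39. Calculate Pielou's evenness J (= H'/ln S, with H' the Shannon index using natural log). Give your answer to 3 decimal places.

Total N = 68+47+82+57+39 = 293, so the proportions are 0.23208, 0.16041, 0.27986, 0.19454, 0.13311 (working shown to 5 dp, full precision carried).
H' = −Σ pᵢ ln pᵢ = −((-0.33899) + (-0.29355) + (-0.35639) + (-0.31848) + (-0.26842)) = 1.57585.
With S = 5 species, ln S = 1.60944, so J = 1.57585/1.60944 = 0.97913, i.e. 0.979 to 3 decimal places.

0.979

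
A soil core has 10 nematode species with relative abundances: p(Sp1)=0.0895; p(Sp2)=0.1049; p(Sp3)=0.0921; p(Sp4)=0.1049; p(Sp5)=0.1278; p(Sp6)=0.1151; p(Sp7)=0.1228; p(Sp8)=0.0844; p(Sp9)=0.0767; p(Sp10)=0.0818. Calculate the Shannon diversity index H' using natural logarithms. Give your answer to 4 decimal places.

Each pᵢ ln pᵢ term (working shown to 6 dp, full precision carried): 0.0895×(-2.413517)=-0.216010, 0.1049×(-2.254748)=-0.236523, 0.0921×(-2.384880)=-0.219647, 0.1049×(-2.254748)=-0.236523, 0.1278×(-2.057289)=-0.262922, 0.1151×(-2.161954)=-0.248841, 0.1228×(-2.097198)=-0.257536, 0.0844×(-2.472188)=-0.208653, 0.0767×(-2.567854)=-0.196954, 0.0818×(-2.503478)=-0.204785.
Sum = -2.288393, so H' = 2.2884.

2.2884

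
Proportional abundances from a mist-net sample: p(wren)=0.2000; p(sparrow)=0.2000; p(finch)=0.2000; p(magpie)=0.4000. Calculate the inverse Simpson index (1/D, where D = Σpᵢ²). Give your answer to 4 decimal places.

D = 0.2² + 0.2² + 0.2² + 0.4² = 0.04000000 + 0.04000000 + 0.04000000 + 0.16000000 = 0.28000000 (working shown to 8 dp, full precision carried).
So 1/D = 3.571429, i.e. 3.5714 to 4 decimal places.

3.5714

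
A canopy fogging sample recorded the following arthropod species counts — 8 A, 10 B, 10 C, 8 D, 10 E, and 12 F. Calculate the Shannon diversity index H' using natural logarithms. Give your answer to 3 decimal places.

Total N = 8+10+10+8+10+12 = 58, so the proportions are 0.13793, 0.17241, 0.17241, 0.13793, 0.17241, 0.2069 (working shown to 5 dp, full precision carried).
Each pᵢ ln pᵢ term: 0.13793×(-1.98100)=-0.27324, 0.17241×(-1.75786)=-0.30308, 0.17241×(-1.75786)=-0.30308, 0.13793×(-1.98100)=-0.27324, 0.17241×(-1.75786)=-0.30308, 0.2069×(-1.57554)=-0.32597.
Sum = -1.78169, so H' = 1.782.

1.782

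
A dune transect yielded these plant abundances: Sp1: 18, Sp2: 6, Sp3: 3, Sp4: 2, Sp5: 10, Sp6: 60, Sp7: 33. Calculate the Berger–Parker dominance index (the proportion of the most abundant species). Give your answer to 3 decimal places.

0.455

Total N = 18+6+3+2+10+60+33 = 132, so the proportions are 0.13636, 0.04545, 0.02273, 0.01515, 0.07576, 0.45455, 0.25 (working shown to 5 dp, full precision carried).
The largest proportion is 0.45455, i.e. d = 0.455 to 3 decimal places.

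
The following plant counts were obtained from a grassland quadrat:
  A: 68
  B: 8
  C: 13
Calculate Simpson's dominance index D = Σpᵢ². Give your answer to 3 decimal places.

0.613

Total N = 68+8+13 = 89, so the proportions are 0.76404, 0.08989, 0.14607 (working shown to 5 dp, full precision carried).
D = 0.76404² + 0.08989² + 0.14607² = 0.58376 + 0.00808 + 0.02134 = 0.61318.
To 3 decimal places, D = 0.613.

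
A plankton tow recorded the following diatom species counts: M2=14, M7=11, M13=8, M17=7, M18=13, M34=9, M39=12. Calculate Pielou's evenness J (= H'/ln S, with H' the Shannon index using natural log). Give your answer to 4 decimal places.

Total N = 14+11+8+7+13+9+12 = 74, so the proportions are 0.189189, 0.148649, 0.108108, 0.094595, 0.175676, 0.121622, 0.162162 (working shown to 6 dp, full precision carried).
H' = −Σ pᵢ ln pᵢ = −((-0.315001) + (-0.283350) + (-0.240500) + (-0.223069) + (-0.305520) + (-0.256237) + (-0.294999)) = 1.918676.
With S = 7 species, ln S = 1.945910, so J = 1.918676/1.945910 = 0.986004, i.e. 0.9860 to 4 decimal places.

0.9860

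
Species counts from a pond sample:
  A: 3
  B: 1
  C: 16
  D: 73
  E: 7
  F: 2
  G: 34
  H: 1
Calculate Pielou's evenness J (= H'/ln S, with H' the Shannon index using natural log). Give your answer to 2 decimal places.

0.63

Total N = 3+1+16+73+7+2+34+1 = 137, so the proportions are 0.0219, 0.0073, 0.1168, 0.5328, 0.0511, 0.0146, 0.2482, 0.0073 (working shown to 4 dp, full precision carried).
H' = −Σ pᵢ ln pᵢ = −((-0.0837) + (-0.0359) + (-0.2508) + (-0.3354) + (-0.1520) + (-0.0617) + (-0.3459) + (-0.0359)) = 1.3013.
With S = 8 species, ln S = 2.0794, so J = 1.3013/2.0794 = 0.6258, i.e. 0.63 to 2 decimal places.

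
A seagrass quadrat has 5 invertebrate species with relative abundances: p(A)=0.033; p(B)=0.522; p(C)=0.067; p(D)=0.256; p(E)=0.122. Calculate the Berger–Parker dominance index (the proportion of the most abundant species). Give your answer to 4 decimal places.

The largest proportion is 0.522, i.e. d = 0.5220 to 4 decimal places.

0.5220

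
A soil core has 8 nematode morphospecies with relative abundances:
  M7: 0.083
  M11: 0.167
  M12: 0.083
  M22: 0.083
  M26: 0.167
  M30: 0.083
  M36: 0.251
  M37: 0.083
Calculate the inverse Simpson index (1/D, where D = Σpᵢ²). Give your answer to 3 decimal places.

6.526

D = 0.083² + 0.167² + 0.083² + 0.083² + 0.167² + 0.083² + 0.251² + 0.083² = 0.0068890 + 0.0278890 + 0.0068890 + 0.0068890 + 0.0278890 + 0.0068890 + 0.0630010 + 0.0068890 = 0.1532240 (working shown to 7 dp, full precision carried).
So 1/D = 6.52639, i.e. 6.526 to 3 decimal places.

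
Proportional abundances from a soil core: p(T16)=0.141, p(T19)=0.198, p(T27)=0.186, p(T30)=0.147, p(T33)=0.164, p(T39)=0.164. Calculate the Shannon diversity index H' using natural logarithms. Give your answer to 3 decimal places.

Each pᵢ ln pᵢ term (working shown to 5 dp, full precision carried): 0.141×(-1.95900)=-0.27622, 0.198×(-1.61949)=-0.32066, 0.186×(-1.68201)=-0.31285, 0.147×(-1.91732)=-0.28185, 0.164×(-1.80789)=-0.29649, 0.164×(-1.80789)=-0.29649.
Sum = -1.78456, so H' = 1.785.

1.785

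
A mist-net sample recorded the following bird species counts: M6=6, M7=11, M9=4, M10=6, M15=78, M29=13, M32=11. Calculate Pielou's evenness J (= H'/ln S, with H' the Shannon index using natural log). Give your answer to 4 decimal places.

0.6930

Total N = 6+11+4+6+78+13+11 = 129, so the proportions are 0.046512, 0.085271, 0.031008, 0.046512, 0.604651, 0.100775, 0.085271 (working shown to 6 dp, full precision carried).
H' = −Σ pᵢ ln pᵢ = −((-0.142700) + (-0.209931) + (-0.107706) + (-0.142700) + (-0.304202) + (-0.231265) + (-0.209931)) = 1.348436.
With S = 7 species, ln S = 1.945910, so J = 1.348436/1.945910 = 0.692959, i.e. 0.6930 to 4 decimal places.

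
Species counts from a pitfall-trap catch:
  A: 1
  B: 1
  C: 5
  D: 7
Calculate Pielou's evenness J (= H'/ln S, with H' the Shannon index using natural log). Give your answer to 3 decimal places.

0.787

Total N = 1+1+5+7 = 14, so the proportions are 0.07143, 0.07143, 0.35714, 0.5 (working shown to 5 dp, full precision carried).
H' = −Σ pᵢ ln pᵢ = −((-0.18850) + (-0.18850) + (-0.36772) + (-0.34657)) = 1.09130.
With S = 4 species, ln S = 1.38629, so J = 1.09130/1.38629 = 0.78721, i.e. 0.787 to 3 decimal places.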